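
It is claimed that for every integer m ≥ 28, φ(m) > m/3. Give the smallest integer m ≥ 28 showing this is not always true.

m = 30

We need the least integer m ≥ 28 for which the claim fails.
For m = 28, 29 the conclusion holds.
m = 30: φ(30) = 8 and 30/3 = 10, so φ(30) ≤ 30/3.
Hence m = 30 is a counterexample.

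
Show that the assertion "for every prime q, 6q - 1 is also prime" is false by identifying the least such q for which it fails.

For q = 2, 3, 5, 7 the conclusion holds.
q = 11: 6q - 1 = 65 = 5 × 13, not prime.
Hence q = 11 is a counterexample.

q = 11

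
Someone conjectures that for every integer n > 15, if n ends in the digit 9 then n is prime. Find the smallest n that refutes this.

n = 39

n = 19: 19 ends in 9 and is prime.
n = 29: 29 ends in 9 and is prime.
n = 39: 39 ends in 9; 39 = 3 × 13, composite.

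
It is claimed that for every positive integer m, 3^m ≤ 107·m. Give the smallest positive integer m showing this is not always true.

m = 6

We need the least positive integer m for which 3^m > 107·m.
For m = 1, 2, 3, 4, 5 the conclusion holds.
m = 6: 3^m = 729 and 107·m = 642, so 729 > 642.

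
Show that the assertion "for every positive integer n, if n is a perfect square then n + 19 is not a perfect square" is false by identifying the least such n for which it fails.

For n = 1, 4, 9, 16, 25, 36, 49, 64 the conclusion holds.
n = 81: 81 = 9² and 81 + 19 = 100 = 10².

n = 81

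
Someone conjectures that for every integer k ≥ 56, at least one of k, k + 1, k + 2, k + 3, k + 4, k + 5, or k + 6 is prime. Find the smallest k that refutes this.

For k = 56, 57, 58, 59, …, 87, 88, 89 the conclusion holds.
k = 90: 90 = 2 × 45; 91 = 7 × 13; 92 = 2 × 46; 93 = 3 × 31; 94 = 2 × 47; 95 = 5 × 19; 96 = 2 × 48 — all composite.
So k = 90 is the smallest counterexample.

k = 90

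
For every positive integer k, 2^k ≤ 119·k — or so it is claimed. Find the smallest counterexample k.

Check each positive integer k in order until 2^k > 119·k.
The first 10 eligible values, up to k = 10, all satisfy the conclusion.
k = 11: 2^k = 2048 and 119·k = 1309, so 2048 > 1309.

k = 11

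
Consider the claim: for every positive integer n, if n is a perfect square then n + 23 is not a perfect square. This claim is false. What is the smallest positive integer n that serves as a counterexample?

We need the least positive integer n for which n is a perfect square but n + 23 is a perfect square.
For n = 1, 4, 9, 16, 25, 36, 49, 64, 81, 100 the conclusion holds.
n = 121: 121 = 11² and 121 + 23 = 144 = 12².

n = 121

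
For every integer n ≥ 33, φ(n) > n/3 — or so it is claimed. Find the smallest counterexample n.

n = 36

We need the least integer n ≥ 33 for which the claim fails.
For n = 33, 34, 35 the conclusion holds.
n = 36: φ(36) = 12 and 36/3 = 12, so φ(36) ≤ 36/3.
Thus n = 36 disproves the claim, and no smaller n works.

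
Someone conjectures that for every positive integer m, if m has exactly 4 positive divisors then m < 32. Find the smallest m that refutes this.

We need the least positive integer m for which m has exactly 4 positive divisors but the claim fails.
For m = 6, 8, 10, 14, 15, 21, 22, 26, 27 the conclusion holds.
m = 33: τ(33) = 4; 33 ≥ 32.

m = 33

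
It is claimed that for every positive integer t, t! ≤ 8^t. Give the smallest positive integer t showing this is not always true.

For t = 1, 2, 3, 4, …, 17, 18, 19 the conclusion holds.
t = 20: t! = 2432902008176640000 and 8^t = 1152921504606846976, so 2432902008176640000 > 1152921504606846976.
Hence t = 20 is a counterexample.

t = 20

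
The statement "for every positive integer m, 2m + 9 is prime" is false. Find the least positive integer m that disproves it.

We need the least positive integer m for which 2m + 9 is not prime.
m = 1: 2m + 9 = 11, prime.
m = 2: 2m + 9 = 13, prime.
m = 3: 2m + 9 = 15 = 3 × 5, composite.
Hence m = 3 is a counterexample.

m = 3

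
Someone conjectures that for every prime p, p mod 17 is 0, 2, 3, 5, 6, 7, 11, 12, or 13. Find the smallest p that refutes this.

For p = 2, 3, 5, 7, 11, 13, 17, 19, 23, 29 the conclusion holds.
p = 31: 31 mod 17 = 14 — not in {0, 2, 3, 5, 6, 7, 11, 12, 13}.

p = 31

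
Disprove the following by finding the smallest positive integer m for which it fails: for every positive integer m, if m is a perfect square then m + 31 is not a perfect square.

Check each positive integer m in order until m is a perfect square but m + 31 is a perfect square.
For m = 1, 4, 9, 16, …, 144, 169, 196 the conclusion holds.
m = 225: 225 = 15² and 225 + 31 = 256 = 16².
So m = 225 is the smallest counterexample.

m = 225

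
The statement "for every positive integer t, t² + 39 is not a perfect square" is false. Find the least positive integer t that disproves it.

t = 5

A counterexample is any positive integer t such that t² + 39 is a perfect square; we check each in order.
The first 4 eligible values, up to t = 4, all satisfy the conclusion.
t = 5: 5² + 39 = 64 = 8², a perfect square.
Thus t = 5 disproves the claim, and no smaller t works.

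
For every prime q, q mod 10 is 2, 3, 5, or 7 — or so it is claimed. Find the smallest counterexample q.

q = 11

We need the least prime q for which the claim fails.
For q = 2, 3, 5, 7 the conclusion holds.
q = 11: 11 mod 10 = 1 — not in {2, 3, 5, 7}.
Thus q = 11 disproves the claim, and no smaller q works.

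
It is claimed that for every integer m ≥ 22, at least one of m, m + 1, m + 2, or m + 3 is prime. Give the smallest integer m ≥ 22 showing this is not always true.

m = 24

Check each integer m ≥ 22 in order until m, m + 1, m + 2, m + 3 are all composite.
m = 22: 23 is prime.
m = 23: 23 is prime.
m = 24: 24 = 2 × 12; 25 = 5 × 5; 26 = 2 × 13; 27 = 3 × 9 — all composite.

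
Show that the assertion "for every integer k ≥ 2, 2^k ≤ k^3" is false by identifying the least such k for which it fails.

For k = 2, 3, 4, 5, 6, 7, 8, 9 the conclusion holds.
k = 10: 2^k = 1024 and k^3 = 1000, so 1024 > 1000.
Hence k = 10 is a counterexample.

k = 10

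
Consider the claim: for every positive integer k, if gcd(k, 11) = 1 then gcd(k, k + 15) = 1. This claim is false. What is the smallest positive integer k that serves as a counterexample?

k = 3

Check each positive integer k in order until gcd(k, 11) = 1 but gcd(k, k + 15) > 1.
For k = 1, 2 the conclusion holds.
k = 3: gcd(3, 18) = 3.
Hence k = 3 is a counterexample.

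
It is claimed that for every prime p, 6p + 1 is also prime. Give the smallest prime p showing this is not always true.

Check each prime p in order until 6p + 1 is not prime.
The first 7 eligible values, up to p = 17, all satisfy the conclusion.
p = 19: 6p + 1 = 115 = 5 × 23, not prime.
Hence p = 19 is a counterexample.

p = 19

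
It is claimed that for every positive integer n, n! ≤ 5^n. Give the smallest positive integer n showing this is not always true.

We need the least positive integer n for which n! > 5^n.
For n = 1, 2, 3, 4, …, 9, 10, 11 the conclusion holds.
n = 12: n! = 479001600 and 5^n = 244140625, so 479001600 > 244140625.

n = 12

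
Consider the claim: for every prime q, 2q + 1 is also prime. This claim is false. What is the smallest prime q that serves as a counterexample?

We need the least prime q for which 2q + 1 is not prime.
q = 2: 2q + 1 = 5, prime.
q = 3: 2q + 1 = 7, prime.
q = 5: 2q + 1 = 11, prime.
q = 7: 2q + 1 = 15 = 3 × 5, not prime.
So q = 7 is the smallest counterexample.

q = 7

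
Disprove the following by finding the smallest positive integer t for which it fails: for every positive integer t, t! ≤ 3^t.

We need the least positive integer t for which t! > 3^t.
The first 6 eligible values, up to t = 6, all satisfy the conclusion.
t = 7: t! = 5040 and 3^t = 2187, so 5040 > 2187.

t = 7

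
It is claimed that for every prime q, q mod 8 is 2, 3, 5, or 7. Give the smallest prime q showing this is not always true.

q = 17

A counterexample is any prime q such that the claim fails; we check each in order.
For q = 2, 3, 5, 7, 11, 13 the conclusion holds.
q = 17: 17 mod 8 = 1 — not in {2, 3, 5, 7}.
So q = 17 is the smallest counterexample.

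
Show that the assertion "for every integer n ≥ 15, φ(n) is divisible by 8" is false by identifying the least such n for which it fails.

n = 18

We need the least integer n ≥ 15 for which φ(n) is not divisible by 8.
n = 15: φ(15) = 8; 8 mod 8 = 0.
n = 16: φ(16) = 8; 8 mod 8 = 0.
n = 17: φ(17) = 16; 16 mod 8 = 0.
n = 18: φ(18) = 6; 6 mod 8 = 6.
Hence n = 18 is a counterexample.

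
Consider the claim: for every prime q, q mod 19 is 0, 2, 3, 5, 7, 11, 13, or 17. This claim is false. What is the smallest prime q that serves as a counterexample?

A counterexample is any prime q such that the claim fails; we check each in order.
The first 8 eligible values, up to q = 19, all satisfy the conclusion.
q = 23: 23 mod 19 = 4 — not in {0, 2, 3, 5, 7, 11, 13, 17}.

q = 23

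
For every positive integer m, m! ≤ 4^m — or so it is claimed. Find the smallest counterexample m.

The first 8 eligible values, up to m = 8, all satisfy the conclusion.
m = 9: m! = 362880 and 4^m = 262144, so 362880 > 262144.
Hence m = 9 is a counterexample.

m = 9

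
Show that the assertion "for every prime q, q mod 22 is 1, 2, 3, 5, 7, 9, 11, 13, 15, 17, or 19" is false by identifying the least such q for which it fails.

We need the least prime q for which the claim fails.
For q = 2, 3, 5, 7, …, 31, 37, 41 the conclusion holds.
q = 43: 43 mod 22 = 21 — not in {1, 2, 3, 5, 7, 9, 11, 13, 15, 17, 19}.
So q = 43 is the smallest counterexample.

q = 43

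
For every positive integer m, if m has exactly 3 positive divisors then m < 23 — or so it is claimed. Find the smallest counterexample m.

m = 25

A counterexample is any positive integer m such that m has exactly 3 positive divisors but the claim fails; we check each in order.
m = 4: τ(4) = 3; 4 < 23.
m = 9: τ(9) = 3; 9 < 23.
m = 25: τ(25) = 3; 25 ≥ 23.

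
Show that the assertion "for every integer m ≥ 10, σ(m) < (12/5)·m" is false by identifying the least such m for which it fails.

m = 24

For m = 10, 11, 12, 13, …, 21, 22, 23 the conclusion holds.
m = 24: σ(24) = 60; 60 ≥ 288/5.
Thus m = 24 disproves the claim, and no smaller m works.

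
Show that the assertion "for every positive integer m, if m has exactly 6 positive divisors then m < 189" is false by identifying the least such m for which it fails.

m = 207

A counterexample is any positive integer m such that m has exactly 6 positive divisors but the claim fails; we check each in order.
For m = 12, 18, 20, 28, …, 172, 175, 188 the conclusion holds.
m = 207: τ(207) = 6; 207 ≥ 189.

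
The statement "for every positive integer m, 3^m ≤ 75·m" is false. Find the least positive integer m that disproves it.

m = 6

We need the least positive integer m for which 3^m > 75·m.
The first 5 eligible values, up to m = 5, all satisfy the conclusion.
m = 6: 3^m = 729 and 75·m = 450, so 729 > 450.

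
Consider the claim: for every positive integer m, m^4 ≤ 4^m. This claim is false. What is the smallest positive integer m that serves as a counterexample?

m = 3

For m = 1, 2 the conclusion holds.
m = 3: m^4 = 81 and 4^m = 64, so 81 > 64.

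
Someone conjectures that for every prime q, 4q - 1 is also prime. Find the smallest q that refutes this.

q = 7

We need the least prime q for which 4q - 1 is not prime.
q = 2: 4q - 1 = 7, prime.
q = 3: 4q - 1 = 11, prime.
q = 5: 4q - 1 = 19, prime.
q = 7: 4q - 1 = 27 = 3 × 9, not prime.
Thus q = 7 disproves the claim, and no smaller q works.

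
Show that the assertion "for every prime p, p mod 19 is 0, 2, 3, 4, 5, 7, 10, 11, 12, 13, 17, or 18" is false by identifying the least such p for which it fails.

p = 47

Check each prime p in order until the claim fails.
The first 14 eligible values, up to p = 43, all satisfy the conclusion.
p = 47: 47 mod 19 = 9 — not in {0, 2, 3, 4, 5, 7, 10, 11, 12, 13, 17, 18}.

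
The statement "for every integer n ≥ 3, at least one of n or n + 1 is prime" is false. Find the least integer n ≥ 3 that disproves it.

The first 5 eligible values, up to n = 7, all satisfy the conclusion.
n = 8: 8 = 2 × 4; 9 = 3 × 3 — both composite.
Hence n = 8 is a counterexample.

n = 8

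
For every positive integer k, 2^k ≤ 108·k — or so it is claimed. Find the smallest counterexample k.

We need the least positive integer k for which 2^k > 108·k.
The first 10 eligible values, up to k = 10, all satisfy the conclusion.
k = 11: 2^k = 2048 and 108·k = 1188, so 2048 > 1188.
Thus k = 11 disproves the claim, and no smaller k works.

k = 11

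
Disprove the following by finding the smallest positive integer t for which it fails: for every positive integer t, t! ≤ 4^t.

Check each positive integer t in order until t! > 4^t.
t = 1: t! = 1 and 4^t = 4, so 1 ≤ 4.
t = 2: t! = 2 and 4^t = 16, so 2 ≤ 16.
t = 3: t! = 6 and 4^t = 64, so 6 ≤ 64.
t = 4: t! = 24 and 4^t = 256, so 24 ≤ 256.
t = 5: t! = 120 and 4^t = 1024, so 120 ≤ 1024.
t = 6: t! = 720 and 4^t = 4096, so 720 ≤ 4096.
t = 7: t! = 5040 and 4^t = 16384, so 5040 ≤ 16384.
t = 8: t! = 40320 and 4^t = 65536, so 40320 ≤ 65536.
t = 9: t! = 362880 and 4^t = 262144, so 362880 > 262144.

t = 9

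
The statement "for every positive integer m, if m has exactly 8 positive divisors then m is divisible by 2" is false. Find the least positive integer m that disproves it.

We need the least positive integer m for which m has exactly 8 positive divisors but m is not divisible by 2.
For m = 24, 30, 40, 42, …, 88, 102, 104 the conclusion holds.
m = 105: τ(105) = 8; 105 mod 2 = 1.
So m = 105 is the smallest counterexample.

m = 105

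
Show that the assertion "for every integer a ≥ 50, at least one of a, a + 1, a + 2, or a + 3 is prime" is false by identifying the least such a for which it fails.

Check each integer a ≥ 50 in order until a, a + 1, a + 2, a + 3 are all composite.
The first 4 eligible values, up to a = 53, all satisfy the conclusion.
a = 54: 54 = 2 × 27; 55 = 5 × 11; 56 = 2 × 28; 57 = 3 × 19 — all composite.

a = 54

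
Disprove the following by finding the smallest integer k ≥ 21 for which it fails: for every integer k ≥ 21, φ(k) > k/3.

k = 24

Check each integer k ≥ 21 in order until the claim fails.
For k = 21, 22, 23 the conclusion holds.
k = 24: φ(24) = 8 and 24/3 = 8, so φ(24) ≤ 24/3.
Thus k = 24 disproves the claim, and no smaller k works.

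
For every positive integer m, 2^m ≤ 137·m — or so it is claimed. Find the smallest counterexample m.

m = 11

We need the least positive integer m for which 2^m > 137·m.
The first 10 eligible values, up to m = 10, all satisfy the conclusion.
m = 11: 2^m = 2048 and 137·m = 1507, so 2048 > 1507.
So m = 11 is the smallest counterexample.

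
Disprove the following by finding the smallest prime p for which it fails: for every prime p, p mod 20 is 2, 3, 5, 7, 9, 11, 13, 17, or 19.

p = 41

The first 12 eligible values, up to p = 37, all satisfy the conclusion.
p = 41: 41 mod 20 = 1 — not in {2, 3, 5, 7, 9, 11, 13, 17, 19}.
Hence p = 41 is a counterexample.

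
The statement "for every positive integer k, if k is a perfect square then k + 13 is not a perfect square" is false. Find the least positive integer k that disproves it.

k = 36

A counterexample is any positive integer k such that k is a perfect square but k + 13 is a perfect square; we check each in order.
k = 1: 1 + 13 = 14, not a perfect square.
k = 4: 4 + 13 = 17, not a perfect square.
k = 9: 9 + 13 = 22, not a perfect square.
k = 16: 16 + 13 = 29, not a perfect square.
k = 25: 25 + 13 = 38, not a perfect square.
k = 36: 36 = 6² and 36 + 13 = 49 = 7².
So k = 36 is the smallest counterexample.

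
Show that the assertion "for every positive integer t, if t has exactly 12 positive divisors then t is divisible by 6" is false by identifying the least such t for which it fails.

t = 60: τ(60) = 12; 60 mod 6 = 0.
t = 72: τ(72) = 12; 72 mod 6 = 0.
t = 84: τ(84) = 12; 84 mod 6 = 0.
t = 90: τ(90) = 12; 90 mod 6 = 0.
t = 96: τ(96) = 12; 96 mod 6 = 0.
t = 108: τ(108) = 12; 108 mod 6 = 0.
t = 126: τ(126) = 12; 126 mod 6 = 0.
t = 132: τ(132) = 12; 132 mod 6 = 0.
t = 140: τ(140) = 12; 140 mod 6 = 2.
Hence t = 140 is a counterexample.

t = 140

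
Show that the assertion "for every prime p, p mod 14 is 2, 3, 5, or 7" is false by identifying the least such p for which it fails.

p = 11

Check each prime p in order until the claim fails.
For p = 2, 3, 5, 7 the conclusion holds.
p = 11: 11 mod 14 = 11 — not in {2, 3, 5, 7}.
So p = 11 is the smallest counterexample.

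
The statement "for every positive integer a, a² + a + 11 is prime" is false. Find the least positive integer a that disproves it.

The first 9 eligible values, up to a = 9, all satisfy the conclusion.
a = 10: a² + a + 11 = 121 = 11 × 11, composite.
So a = 10 is the smallest counterexample.

a = 10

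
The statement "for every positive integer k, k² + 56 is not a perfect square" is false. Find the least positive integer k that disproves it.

We need the least positive integer k for which k² + 56 is a perfect square.
For k = 1, 2, 3, 4 the conclusion holds.
k = 5: 5² + 56 = 81 = 9², a perfect square.

k = 5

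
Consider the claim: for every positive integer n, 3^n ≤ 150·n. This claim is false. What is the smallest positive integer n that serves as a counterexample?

n = 7

n = 1: 3^n = 3 and 150·n = 150, so 3 ≤ 150.
n = 2: 3^n = 9 and 150·n = 300, so 9 ≤ 300.
n = 3: 3^n = 27 and 150·n = 450, so 27 ≤ 450.
n = 4: 3^n = 81 and 150·n = 600, so 81 ≤ 600.
n = 5: 3^n = 243 and 150·n = 750, so 243 ≤ 750.
n = 6: 3^n = 729 and 150·n = 900, so 729 ≤ 900.
n = 7: 3^n = 2187 and 150·n = 1050, so 2187 > 1050.
Thus n = 7 disproves the claim, and no smaller n works.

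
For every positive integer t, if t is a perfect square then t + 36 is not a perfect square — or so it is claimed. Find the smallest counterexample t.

t = 64

A counterexample is any positive integer t such that t is a perfect square but t + 36 is a perfect square; we check each in order.
For t = 1, 4, 9, 16, 25, 36, 49 the conclusion holds.
t = 64: 64 = 8² and 64 + 36 = 100 = 10².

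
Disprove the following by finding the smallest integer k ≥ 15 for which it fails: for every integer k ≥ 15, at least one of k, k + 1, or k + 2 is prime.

k = 20

k = 15: 17 is prime.
k = 16: 17 is prime.
k = 17: 17 is prime.
k = 18: 19 is prime.
k = 19: 19 is prime.
k = 20: 20 = 2 × 10; 21 = 3 × 7; 22 = 2 × 11 — all composite.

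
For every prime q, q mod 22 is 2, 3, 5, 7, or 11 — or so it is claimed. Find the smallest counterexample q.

q = 13

A counterexample is any prime q such that the claim fails; we check each in order.
For q = 2, 3, 5, 7, 11 the conclusion holds.
q = 13: 13 mod 22 = 13 — not in {2, 3, 5, 7, 11}.
Thus q = 13 disproves the claim, and no smaller q works.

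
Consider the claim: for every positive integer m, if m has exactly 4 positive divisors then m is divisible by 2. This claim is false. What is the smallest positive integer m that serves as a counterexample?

m = 15

We need the least positive integer m for which m has exactly 4 positive divisors but m is not divisible by 2.
m = 6: τ(6) = 4; 6 mod 2 = 0.
m = 8: τ(8) = 4; 8 mod 2 = 0.
m = 10: τ(10) = 4; 10 mod 2 = 0.
m = 14: τ(14) = 4; 14 mod 2 = 0.
m = 15: τ(15) = 4; 15 mod 2 = 1.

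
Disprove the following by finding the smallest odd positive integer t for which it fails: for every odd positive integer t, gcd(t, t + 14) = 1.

Check each odd positive integer t in order until gcd(t, t + 14) > 1.
t = 1: gcd(1, 15) = 1.
t = 3: gcd(3, 17) = 1.
t = 5: gcd(5, 19) = 1.
t = 7: gcd(7, 21) = 7.
Thus t = 7 disproves the claim, and no smaller t works.

t = 7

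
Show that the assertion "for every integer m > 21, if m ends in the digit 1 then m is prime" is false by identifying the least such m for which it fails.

A counterexample is any integer m > 21 such that m ends in the digit 1 but m is not prime; we check each in order.
For m = 31, 41 the conclusion holds.
m = 51: 51 ends in 1; 51 = 3 × 17, composite.

m = 51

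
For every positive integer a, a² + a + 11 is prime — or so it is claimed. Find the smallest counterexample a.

For a = 1, 2, 3, 4, 5, 6, 7, 8, 9 the conclusion holds.
a = 10: a² + a + 11 = 121 = 11 × 11, composite.
So a = 10 is the smallest counterexample.

a = 10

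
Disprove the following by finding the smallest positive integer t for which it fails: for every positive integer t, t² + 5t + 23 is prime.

t = 14

Check each positive integer t in order until t² + 5t + 23 is not prime.
For t = 1, 2, 3, 4, …, 11, 12, 13 the conclusion holds.
t = 14: t² + 5t + 23 = 289 = 17 × 17, composite.
So t = 14 is the smallest counterexample.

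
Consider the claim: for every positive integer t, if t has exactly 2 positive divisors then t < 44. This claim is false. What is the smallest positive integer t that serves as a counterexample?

t = 47

Check each positive integer t in order until t has exactly 2 positive divisors but the claim fails.
For t = 2, 3, 5, 7, …, 37, 41, 43 the conclusion holds.
t = 47: τ(47) = 2; 47 ≥ 44.
So t = 47 is the smallest counterexample.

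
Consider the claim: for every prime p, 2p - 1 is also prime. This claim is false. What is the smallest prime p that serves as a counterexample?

p = 5

Check each prime p in order until 2p - 1 is not prime.
For p = 2, 3 the conclusion holds.
p = 5: 2p - 1 = 9 = 3 × 3, not prime.
Hence p = 5 is a counterexample.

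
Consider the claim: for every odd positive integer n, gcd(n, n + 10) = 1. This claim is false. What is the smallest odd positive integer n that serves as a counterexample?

n = 5

A counterexample is any odd positive integer n such that gcd(n, n + 10) > 1; we check each in order.
n = 1: gcd(1, 11) = 1.
n = 3: gcd(3, 13) = 1.
n = 5: gcd(5, 15) = 5.
Hence n = 5 is a counterexample.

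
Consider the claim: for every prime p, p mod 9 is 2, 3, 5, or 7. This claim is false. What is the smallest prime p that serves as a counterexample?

p = 13

p = 2: 2 mod 9 = 2.
p = 3: 3 mod 9 = 3.
p = 5: 5 mod 9 = 5.
p = 7: 7 mod 9 = 7.
p = 11: 11 mod 9 = 2.
p = 13: 13 mod 9 = 4 — not in {2, 3, 5, 7}.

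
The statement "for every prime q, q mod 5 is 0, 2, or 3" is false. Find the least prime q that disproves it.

We need the least prime q for which the claim fails.
For q = 2, 3, 5, 7 the conclusion holds.
q = 11: 11 mod 5 = 1 — not in {0, 2, 3}.
Hence q = 11 is a counterexample.

q = 11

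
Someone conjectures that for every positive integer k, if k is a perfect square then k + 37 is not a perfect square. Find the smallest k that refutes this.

k = 324

We need the least positive integer k for which k is a perfect square but k + 37 is a perfect square.
The first 17 eligible values, up to k = 289, all satisfy the conclusion.
k = 324: 324 = 18² and 324 + 37 = 361 = 19².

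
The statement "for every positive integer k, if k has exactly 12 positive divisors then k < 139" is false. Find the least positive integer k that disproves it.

k = 140

Check each positive integer k in order until k has exactly 12 positive divisors but the claim fails.
For k = 60, 72, 84, 90, 96, 108, 126, 132 the conclusion holds.
k = 140: τ(140) = 12; 140 ≥ 139.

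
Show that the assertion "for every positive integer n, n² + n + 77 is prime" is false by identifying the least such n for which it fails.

Check each positive integer n in order until n² + n + 77 is not prime.
For n = 1, 2, 3, 4, 5 the conclusion holds.
n = 6: n² + n + 77 = 119 = 7 × 17, composite.
Thus n = 6 disproves the claim, and no smaller n works.

n = 6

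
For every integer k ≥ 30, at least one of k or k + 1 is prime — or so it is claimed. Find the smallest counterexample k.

k = 32

For k = 30, 31 the conclusion holds.
k = 32: 32 = 2 × 16; 33 = 3 × 11 — both composite.
So k = 32 is the smallest counterexample.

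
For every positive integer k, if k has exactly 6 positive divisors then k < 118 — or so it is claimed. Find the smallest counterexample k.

For k = 12, 18, 20, 28, …, 99, 116, 117 the conclusion holds.
k = 124: τ(124) = 6; 124 ≥ 118.
Thus k = 124 disproves the claim, and no smaller k works.

k = 124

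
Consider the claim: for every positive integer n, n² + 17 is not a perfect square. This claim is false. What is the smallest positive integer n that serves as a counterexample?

n = 8

Check each positive integer n in order until n² + 17 is a perfect square.
For n = 1, 2, 3, 4, 5, 6, 7 the conclusion holds.
n = 8: 8² + 17 = 81 = 9², a perfect square.
So n = 8 is the smallest counterexample.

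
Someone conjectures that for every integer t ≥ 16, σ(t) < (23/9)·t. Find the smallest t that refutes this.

t = 48

Check each integer t ≥ 16 in order until the claim fails.
The first 32 eligible values, up to t = 47, all satisfy the conclusion.
t = 48: σ(48) = 124; 124 ≥ 368/3.
Hence t = 48 is a counterexample.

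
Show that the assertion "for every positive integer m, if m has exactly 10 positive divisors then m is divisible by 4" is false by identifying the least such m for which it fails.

m = 162

m = 48: τ(48) = 10; 48 mod 4 = 0.
m = 80: τ(80) = 10; 80 mod 4 = 0.
m = 112: τ(112) = 10; 112 mod 4 = 0.
m = 162: τ(162) = 10; 162 mod 4 = 2.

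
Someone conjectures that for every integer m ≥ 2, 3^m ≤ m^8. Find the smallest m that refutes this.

Check each integer m ≥ 2 in order until 3^m > m^8.
For m = 2, 3, 4, 5, …, 20, 21, 22 the conclusion holds.
m = 23: 3^m = 94143178827 and m^8 = 78310985281, so 94143178827 > 78310985281.
Thus m = 23 disproves the claim, and no smaller m works.

m = 23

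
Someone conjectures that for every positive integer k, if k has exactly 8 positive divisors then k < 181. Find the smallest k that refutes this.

We need the least positive integer k for which k has exactly 8 positive divisors but the claim fails.
For k = 24, 30, 40, 42, …, 165, 170, 174 the conclusion holds.
k = 182: τ(182) = 8; 182 ≥ 181.
Hence k = 182 is a counterexample.

k = 182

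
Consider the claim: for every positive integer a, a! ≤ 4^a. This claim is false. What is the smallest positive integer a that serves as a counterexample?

a = 9

A counterexample is any positive integer a such that a! > 4^a; we check each in order.
For a = 1, 2, 3, 4, 5, 6, 7, 8 the conclusion holds.
a = 9: a! = 362880 and 4^a = 262144, so 362880 > 262144.
Thus a = 9 disproves the claim, and no smaller a works.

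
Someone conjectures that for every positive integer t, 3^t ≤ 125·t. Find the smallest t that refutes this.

Check each positive integer t in order until 3^t > 125·t.
t = 1: 3^t = 3 and 125·t = 125, so 3 ≤ 125.
t = 2: 3^t = 9 and 125·t = 250, so 9 ≤ 250.
t = 3: 3^t = 27 and 125·t = 375, so 27 ≤ 375.
t = 4: 3^t = 81 and 125·t = 500, so 81 ≤ 500.
t = 5: 3^t = 243 and 125·t = 625, so 243 ≤ 625.
t = 6: 3^t = 729 and 125·t = 750, so 729 ≤ 750.
t = 7: 3^t = 2187 and 125·t = 875, so 2187 > 875.

t = 7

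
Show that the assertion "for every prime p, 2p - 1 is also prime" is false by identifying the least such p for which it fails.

A counterexample is any prime p such that 2p - 1 is not prime; we check each in order.
For p = 2, 3 the conclusion holds.
p = 5: 2p - 1 = 9 = 3 × 3, not prime.
Hence p = 5 is a counterexample.

p = 5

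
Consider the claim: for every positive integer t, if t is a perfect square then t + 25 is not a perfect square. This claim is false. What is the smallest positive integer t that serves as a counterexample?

t = 144

The first 11 eligible values, up to t = 121, all satisfy the conclusion.
t = 144: 144 = 12² and 144 + 25 = 169 = 13².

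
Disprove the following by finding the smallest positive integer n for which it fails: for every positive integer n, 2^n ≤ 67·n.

n = 10

A counterexample is any positive integer n such that 2^n > 67·n; we check each in order.
For n = 1, 2, 3, 4, 5, 6, 7, 8, 9 the conclusion holds.
n = 10: 2^n = 1024 and 67·n = 670, so 1024 > 670.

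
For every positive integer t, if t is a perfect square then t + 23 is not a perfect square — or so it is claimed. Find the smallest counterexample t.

t = 121

The first 10 eligible values, up to t = 100, all satisfy the conclusion.
t = 121: 121 = 11² and 121 + 23 = 144 = 12².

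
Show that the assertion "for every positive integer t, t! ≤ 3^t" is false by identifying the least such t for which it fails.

Check each positive integer t in order until t! > 3^t.
For t = 1, 2, 3, 4, 5, 6 the conclusion holds.
t = 7: t! = 5040 and 3^t = 2187, so 5040 > 2187.

t = 7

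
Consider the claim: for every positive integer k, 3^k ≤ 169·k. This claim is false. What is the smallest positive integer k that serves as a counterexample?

We need the least positive integer k for which 3^k > 169·k.
k = 1: 3^k = 3 and 169·k = 169, so 3 ≤ 169.
k = 2: 3^k = 9 and 169·k = 338, so 9 ≤ 338.
k = 3: 3^k = 27 and 169·k = 507, so 27 ≤ 507.
k = 4: 3^k = 81 and 169·k = 676, so 81 ≤ 676.
k = 5: 3^k = 243 and 169·k = 845, so 243 ≤ 845.
k = 6: 3^k = 729 and 169·k = 1014, so 729 ≤ 1014.
k = 7: 3^k = 2187 and 169·k = 1183, so 2187 > 1183.

k = 7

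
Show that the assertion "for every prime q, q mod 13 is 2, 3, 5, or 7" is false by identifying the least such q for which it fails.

We need the least prime q for which the claim fails.
The first 4 eligible values, up to q = 7, all satisfy the conclusion.
q = 11: 11 mod 13 = 11 — not in {2, 3, 5, 7}.
Thus q = 11 disproves the claim, and no smaller q works.

q = 11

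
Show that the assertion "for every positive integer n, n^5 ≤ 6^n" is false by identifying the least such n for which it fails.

n = 3

We need the least positive integer n for which n^5 > 6^n.
n = 1: n^5 = 1 and 6^n = 6, so 1 ≤ 6.
n = 2: n^5 = 32 and 6^n = 36, so 32 ≤ 36.
n = 3: n^5 = 243 and 6^n = 216, so 243 > 216.
Hence n = 3 is a counterexample.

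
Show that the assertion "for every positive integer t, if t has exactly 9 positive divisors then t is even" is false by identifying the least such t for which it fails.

t = 225

Check each positive integer t in order until t has exactly 9 positive divisors but t is odd.
t = 36: divisors of 36: 9 divisors; 36 is even.
t = 100: divisors of 100: 9 divisors; 100 is even.
t = 196: divisors of 196: 9 divisors; 196 is even.
t = 225: divisors of 225: 9 divisors; 225 is odd.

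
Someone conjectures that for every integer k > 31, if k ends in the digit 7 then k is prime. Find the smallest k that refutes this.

A counterexample is any integer k > 31 such that k ends in the digit 7 but k is not prime; we check each in order.
k = 37: 37 ends in 7 and is prime.
k = 47: 47 ends in 7 and is prime.
k = 57: 57 ends in 7; 57 = 3 × 19, composite.

k = 57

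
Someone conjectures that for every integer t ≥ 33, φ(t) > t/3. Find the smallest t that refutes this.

t = 36

For t = 33, 34, 35 the conclusion holds.
t = 36: φ(36) = 12 and 36/3 = 12, so φ(36) ≤ 36/3.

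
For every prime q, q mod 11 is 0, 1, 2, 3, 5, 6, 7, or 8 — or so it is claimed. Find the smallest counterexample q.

We need the least prime q for which the claim fails.
The first 10 eligible values, up to q = 29, all satisfy the conclusion.
q = 31: 31 mod 11 = 9 — not in {0, 1, 2, 3, 5, 6, 7, 8}.
Hence q = 31 is a counterexample.

q = 31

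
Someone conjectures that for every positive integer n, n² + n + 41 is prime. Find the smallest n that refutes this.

For n = 1, 2, 3, 4, …, 37, 38, 39 the conclusion holds.
n = 40: n² + n + 41 = 1681 = 41 × 41, composite.

n = 40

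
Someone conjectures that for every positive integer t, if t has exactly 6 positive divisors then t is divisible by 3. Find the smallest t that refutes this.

t = 20

A counterexample is any positive integer t such that t has exactly 6 positive divisors but t is not divisible by 3; we check each in order.
t = 12: τ(12) = 6; 12 mod 3 = 0.
t = 18: τ(18) = 6; 18 mod 3 = 0.
t = 20: τ(20) = 6; 20 mod 3 = 2.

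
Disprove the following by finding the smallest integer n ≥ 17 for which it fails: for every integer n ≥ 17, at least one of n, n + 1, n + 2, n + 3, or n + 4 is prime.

n = 24

For n = 17, 18, 19, 20, 21, 22, 23 the conclusion holds.
n = 24: 24 = 2 × 12; 25 = 5 × 5; 26 = 2 × 13; 27 = 3 × 9; 28 = 2 × 14 — all composite.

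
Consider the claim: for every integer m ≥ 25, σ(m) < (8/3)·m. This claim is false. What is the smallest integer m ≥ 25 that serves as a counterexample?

For m = 25, 26, 27, 28, …, 57, 58, 59 the conclusion holds.
m = 60: σ(60) = 168; 168 ≥ 160.
Thus m = 60 disproves the claim, and no smaller m works.

m = 60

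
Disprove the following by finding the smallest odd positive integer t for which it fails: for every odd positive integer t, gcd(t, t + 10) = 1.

t = 5

For t = 1, 3 the conclusion holds.
t = 5: gcd(5, 15) = 5.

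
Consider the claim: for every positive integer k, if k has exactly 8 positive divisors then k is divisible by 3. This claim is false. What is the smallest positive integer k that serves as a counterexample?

k = 40

A counterexample is any positive integer k such that k has exactly 8 positive divisors but k is not divisible by 3; we check each in order.
For k = 24, 30 the conclusion holds.
k = 40: τ(40) = 8; 40 mod 3 = 1.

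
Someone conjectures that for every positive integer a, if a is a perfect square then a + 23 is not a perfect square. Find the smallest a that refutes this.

We need the least positive integer a for which a is a perfect square but a + 23 is a perfect square.
For a = 1, 4, 9, 16, 25, 36, 49, 64, 81, 100 the conclusion holds.
a = 121: 121 = 11² and 121 + 23 = 144 = 12².
Hence a = 121 is a counterexample.

a = 121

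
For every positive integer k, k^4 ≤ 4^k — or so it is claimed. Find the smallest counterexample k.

A counterexample is any positive integer k such that k^4 > 4^k; we check each in order.
For k = 1, 2 the conclusion holds.
k = 3: k^4 = 81 and 4^k = 64, so 81 > 64.
So k = 3 is the smallest counterexample.

k = 3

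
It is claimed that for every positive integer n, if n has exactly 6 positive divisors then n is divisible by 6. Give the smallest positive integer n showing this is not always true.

n = 20

We need the least positive integer n for which n has exactly 6 positive divisors but n is not divisible by 6.
For n = 12, 18 the conclusion holds.
n = 20: τ(20) = 6; 20 mod 6 = 2.
So n = 20 is the smallest counterexample.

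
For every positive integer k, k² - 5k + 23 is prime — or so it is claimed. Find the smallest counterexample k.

Check each positive integer k in order until k² - 5k + 23 is not prime.
For k = 1, 2, 3, 4, …, 16, 17, 18 the conclusion holds.
k = 19: k² - 5k + 23 = 289 = 17 × 17, composite.
Thus k = 19 disproves the claim, and no smaller k works.

k = 19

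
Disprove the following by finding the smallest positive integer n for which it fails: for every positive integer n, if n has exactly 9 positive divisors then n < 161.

n = 196

A counterexample is any positive integer n such that n has exactly 9 positive divisors but the claim fails; we check each in order.
For n = 36, 100 the conclusion holds.
n = 196: τ(196) = 9; 196 ≥ 161.
Hence n = 196 is a counterexample.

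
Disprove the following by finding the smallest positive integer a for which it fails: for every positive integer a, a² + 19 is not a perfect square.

A counterexample is any positive integer a such that a² + 19 is a perfect square; we check each in order.
For a = 1, 2, 3, 4, 5, 6, 7, 8 the conclusion holds.
a = 9: 9² + 19 = 100 = 10², a perfect square.
Hence a = 9 is a counterexample.

a = 9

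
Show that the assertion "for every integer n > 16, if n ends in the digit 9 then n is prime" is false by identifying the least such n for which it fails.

n = 39

For n = 19, 29 the conclusion holds.
n = 39: 39 ends in 9; 39 = 3 × 13, composite.
So n = 39 is the smallest counterexample.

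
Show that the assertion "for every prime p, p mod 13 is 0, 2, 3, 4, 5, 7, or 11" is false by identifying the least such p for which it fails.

p = 19

We need the least prime p for which the claim fails.
The first 7 eligible values, up to p = 17, all satisfy the conclusion.
p = 19: 19 mod 13 = 6 — not in {0, 2, 3, 4, 5, 7, 11}.
Thus p = 19 disproves the claim, and no smaller p works.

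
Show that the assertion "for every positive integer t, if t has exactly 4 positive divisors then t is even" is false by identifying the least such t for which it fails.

t = 15

We need the least positive integer t for which t has exactly 4 positive divisors but t is odd.
t = 6: divisors of 6: 1, 2, 3, 6; 6 is even.
t = 8: divisors of 8: 1, 2, 4, 8; 8 is even.
t = 10: divisors of 10: 1, 2, 5, 10; 10 is even.
t = 14: divisors of 14: 1, 2, 7, 14; 14 is even.
t = 15: divisors of 15: 1, 3, 5, 15; 15 is odd.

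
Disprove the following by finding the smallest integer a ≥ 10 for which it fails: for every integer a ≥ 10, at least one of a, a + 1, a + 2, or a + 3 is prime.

Check each integer a ≥ 10 in order until a, a + 1, a + 2, a + 3 are all composite.
The first 14 eligible values, up to a = 23, all satisfy the conclusion.
a = 24: 24 = 2 × 12; 25 = 5 × 5; 26 = 2 × 13; 27 = 3 × 9 — all composite.
Hence a = 24 is a counterexample.

a = 24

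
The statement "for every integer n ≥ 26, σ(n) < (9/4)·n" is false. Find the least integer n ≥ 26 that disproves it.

n = 30

The first 4 eligible values, up to n = 29, all satisfy the conclusion.
n = 30: σ(30) = 72; 72 ≥ 135/2.
So n = 30 is the smallest counterexample.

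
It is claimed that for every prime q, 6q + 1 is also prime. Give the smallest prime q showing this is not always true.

A counterexample is any prime q such that 6q + 1 is not prime; we check each in order.
q = 2: 6q + 1 = 13, prime.
q = 3: 6q + 1 = 19, prime.
q = 5: 6q + 1 = 31, prime.
q = 7: 6q + 1 = 43, prime.
q = 11: 6q + 1 = 67, prime.
q = 13: 6q + 1 = 79, prime.
q = 17: 6q + 1 = 103, prime.
q = 19: 6q + 1 = 115 = 5 × 23, not prime.

q = 19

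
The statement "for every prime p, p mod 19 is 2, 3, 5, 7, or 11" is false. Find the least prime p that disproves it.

p = 13

The first 5 eligible values, up to p = 11, all satisfy the conclusion.
p = 13: 13 mod 19 = 13 — not in {2, 3, 5, 7, 11}.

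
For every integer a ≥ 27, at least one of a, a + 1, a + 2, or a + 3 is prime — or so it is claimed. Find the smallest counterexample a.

a = 32

A counterexample is any integer a ≥ 27 such that a, a + 1, a + 2, a + 3 are all composite; we check each in order.
For a = 27, 28, 29, 30, 31 the conclusion holds.
a = 32: 32 = 2 × 16; 33 = 3 × 11; 34 = 2 × 17; 35 = 5 × 7 — all composite.
So a = 32 is the smallest counterexample.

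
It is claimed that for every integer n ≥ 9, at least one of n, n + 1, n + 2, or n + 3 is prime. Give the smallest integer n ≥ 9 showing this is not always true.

For n = 9, 10, 11, 12, …, 21, 22, 23 the conclusion holds.
n = 24: 24 = 2 × 12; 25 = 5 × 5; 26 = 2 × 13; 27 = 3 × 9 — all composite.
So n = 24 is the smallest counterexample.

n = 24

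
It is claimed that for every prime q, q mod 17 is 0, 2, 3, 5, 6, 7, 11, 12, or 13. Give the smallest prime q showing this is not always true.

For q = 2, 3, 5, 7, 11, 13, 17, 19, 23, 29 the conclusion holds.
q = 31: 31 mod 17 = 14 — not in {0, 2, 3, 5, 6, 7, 11, 12, 13}.

q = 31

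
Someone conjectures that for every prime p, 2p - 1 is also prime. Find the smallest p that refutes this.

We need the least prime p for which 2p - 1 is not prime.
p = 2: 2p - 1 = 3, prime.
p = 3: 2p - 1 = 5, prime.
p = 5: 2p - 1 = 9 = 3 × 3, not prime.

p = 5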